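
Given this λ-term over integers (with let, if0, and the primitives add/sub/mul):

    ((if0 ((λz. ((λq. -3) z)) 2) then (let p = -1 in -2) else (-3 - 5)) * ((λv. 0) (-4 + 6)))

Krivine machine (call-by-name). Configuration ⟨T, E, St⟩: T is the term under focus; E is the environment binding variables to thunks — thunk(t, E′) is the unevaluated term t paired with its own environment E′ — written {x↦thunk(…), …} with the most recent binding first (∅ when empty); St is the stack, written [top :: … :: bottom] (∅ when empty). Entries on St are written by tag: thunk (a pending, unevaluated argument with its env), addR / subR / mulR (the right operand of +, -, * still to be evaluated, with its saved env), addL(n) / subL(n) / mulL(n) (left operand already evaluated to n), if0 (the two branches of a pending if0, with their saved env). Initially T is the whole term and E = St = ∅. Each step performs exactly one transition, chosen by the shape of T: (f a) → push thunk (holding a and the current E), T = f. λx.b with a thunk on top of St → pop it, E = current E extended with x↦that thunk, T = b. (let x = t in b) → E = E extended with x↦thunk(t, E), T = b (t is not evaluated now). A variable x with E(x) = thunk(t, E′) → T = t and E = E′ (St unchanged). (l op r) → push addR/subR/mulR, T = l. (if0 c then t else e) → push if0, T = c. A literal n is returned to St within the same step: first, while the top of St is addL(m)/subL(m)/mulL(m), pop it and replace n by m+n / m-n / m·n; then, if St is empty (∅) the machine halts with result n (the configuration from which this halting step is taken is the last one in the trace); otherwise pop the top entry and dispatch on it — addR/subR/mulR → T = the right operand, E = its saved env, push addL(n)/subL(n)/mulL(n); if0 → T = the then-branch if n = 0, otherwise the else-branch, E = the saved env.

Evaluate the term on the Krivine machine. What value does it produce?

Answer: 0

Machine steps:
step 0: ⟨T=((if0 ((λz. ((λq. -3) z)) 2) then (let p = -1 in -2) else (-3 - 5)) * ((λv. 0) (-4 + 6))); E=∅; St=∅⟩
step 1: ⟨T=(if0 ((λz. ((λq. -3) z)) 2) then (let p = -1 in -2) else (-3 - 5)); E=∅; St=[mulR]⟩
step 2: ⟨T=((λz. ((λq. -3) z)) 2); E=∅; St=[if0 :: mulR]⟩
step 3: ⟨T=(λz. ((λq. -3) z)); E=∅; St=[thunk :: if0 :: mulR]⟩
step 4: ⟨T=((λq. -3) z); E={z↦thunk(2, ∅)}; St=[if0 :: mulR]⟩
step 5: ⟨T=(λq. -3); E={z↦thunk(2, ∅)}; St=[thunk :: if0 :: mulR]⟩
step 6: ⟨T=-3; E={q↦thunk(z, {z↦thunk(2, ∅)}), z↦thunk(2, ∅)}; St=[if0 :: mulR]⟩
step 7: ⟨T=(-3 - 5); E=∅; St=[mulR]⟩
step 8: ⟨T=-3; E=∅; St=[subR :: mulR]⟩
step 9: ⟨T=5; E=∅; St=[subL(-3) :: mulR]⟩
step 10: ⟨T=((λv. 0) (-4 + 6)); E=∅; St=[mulL(-8)]⟩
step 11: ⟨T=(λv. 0); E=∅; St=[thunk :: mulL(-8)]⟩
step 12: ⟨T=0; E={v↦thunk((-4 + 6), ∅)}; St=[mulL(-8)]⟩
→ final value 0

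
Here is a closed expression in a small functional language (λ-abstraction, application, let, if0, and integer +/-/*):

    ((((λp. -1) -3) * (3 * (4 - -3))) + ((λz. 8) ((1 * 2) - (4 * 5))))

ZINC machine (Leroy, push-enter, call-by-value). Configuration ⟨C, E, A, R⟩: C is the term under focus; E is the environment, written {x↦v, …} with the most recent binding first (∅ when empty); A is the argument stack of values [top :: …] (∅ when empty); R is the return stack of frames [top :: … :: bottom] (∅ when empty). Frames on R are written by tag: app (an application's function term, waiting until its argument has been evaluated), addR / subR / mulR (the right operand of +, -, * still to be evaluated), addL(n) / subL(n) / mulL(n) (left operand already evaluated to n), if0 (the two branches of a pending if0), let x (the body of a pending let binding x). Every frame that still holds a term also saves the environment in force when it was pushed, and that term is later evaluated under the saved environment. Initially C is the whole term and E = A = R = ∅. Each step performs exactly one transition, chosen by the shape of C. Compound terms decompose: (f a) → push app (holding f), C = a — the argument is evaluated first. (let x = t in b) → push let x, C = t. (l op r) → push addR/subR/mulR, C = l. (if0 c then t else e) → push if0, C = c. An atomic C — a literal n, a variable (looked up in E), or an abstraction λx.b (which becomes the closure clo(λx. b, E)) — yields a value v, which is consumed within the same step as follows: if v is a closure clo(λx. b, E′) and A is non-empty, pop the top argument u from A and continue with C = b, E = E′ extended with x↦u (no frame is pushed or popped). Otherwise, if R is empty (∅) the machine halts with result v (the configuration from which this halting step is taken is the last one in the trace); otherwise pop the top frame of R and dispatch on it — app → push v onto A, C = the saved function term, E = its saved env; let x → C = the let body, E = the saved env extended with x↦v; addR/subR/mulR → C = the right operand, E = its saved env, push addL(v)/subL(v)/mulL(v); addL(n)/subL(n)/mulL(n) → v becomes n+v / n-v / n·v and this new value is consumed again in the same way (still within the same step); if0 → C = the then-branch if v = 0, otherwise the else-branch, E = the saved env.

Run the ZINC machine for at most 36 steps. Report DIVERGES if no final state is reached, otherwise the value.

Answer: -13

Derivation:
0. ⟨C=((((λp. -1) -3) * (3 * (4 - -3))) + ((λz. 8) ((1 * 2) - (4 * 5)))); E=∅; A=∅; R=∅⟩
1. ⟨C=(((λp. -1) -3) * (3 * (4 - -3))); E=∅; A=∅; R=[addR]⟩
2. ⟨C=((λp. -1) -3); E=∅; A=∅; R=[mulR :: addR]⟩
3. ⟨C=-3; E=∅; A=∅; R=[app :: mulR :: addR]⟩
4. ⟨C=(λp. -1); E=∅; A=[-3]; R=[mulR :: addR]⟩
5. ⟨C=-1; E={p↦-3}; A=∅; R=[mulR :: addR]⟩
6. ⟨C=(3 * (4 - -3)); E=∅; A=∅; R=[mulL(-1) :: addR]⟩
7. ⟨C=3; E=∅; A=∅; R=[mulR :: mulL(-1) :: addR]⟩
8. ⟨C=(4 - -3); E=∅; A=∅; R=[mulL(3) :: mulL(-1) :: addR]⟩
9. ⟨C=4; E=∅; A=∅; R=[subR :: mulL(3) :: mulL(-1) :: addR]⟩
10. ⟨C=-3; E=∅; A=∅; R=[subL(4) :: mulL(3) :: mulL(-1) :: addR]⟩
11. ⟨C=((λz. 8) ((1 * 2) - (4 * 5))); E=∅; A=∅; R=[addL(-21)]⟩
12. ⟨C=((1 * 2) - (4 * 5)); E=∅; A=∅; R=[app :: addL(-21)]⟩
13. ⟨C=(1 * 2); E=∅; A=∅; R=[subR :: app :: addL(-21)]⟩
14. ⟨C=1; E=∅; A=∅; R=[mulR :: subR :: app :: addL(-21)]⟩
15. ⟨C=2; E=∅; A=∅; R=[mulL(1) :: subR :: app :: addL(-21)]⟩
16. ⟨C=(4 * 5); E=∅; A=∅; R=[subL(2) :: app :: addL(-21)]⟩
17. ⟨C=4; E=∅; A=∅; R=[mulR :: subL(2) :: app :: addL(-21)]⟩
18. ⟨C=5; E=∅; A=∅; R=[mulL(4) :: subL(2) :: app :: addL(-21)]⟩
19. ⟨C=(λz. 8); E=∅; A=[-18]; R=[addL(-21)]⟩
20. ⟨C=8; E={z↦-18}; A=∅; R=[addL(-21)]⟩
→ final value -13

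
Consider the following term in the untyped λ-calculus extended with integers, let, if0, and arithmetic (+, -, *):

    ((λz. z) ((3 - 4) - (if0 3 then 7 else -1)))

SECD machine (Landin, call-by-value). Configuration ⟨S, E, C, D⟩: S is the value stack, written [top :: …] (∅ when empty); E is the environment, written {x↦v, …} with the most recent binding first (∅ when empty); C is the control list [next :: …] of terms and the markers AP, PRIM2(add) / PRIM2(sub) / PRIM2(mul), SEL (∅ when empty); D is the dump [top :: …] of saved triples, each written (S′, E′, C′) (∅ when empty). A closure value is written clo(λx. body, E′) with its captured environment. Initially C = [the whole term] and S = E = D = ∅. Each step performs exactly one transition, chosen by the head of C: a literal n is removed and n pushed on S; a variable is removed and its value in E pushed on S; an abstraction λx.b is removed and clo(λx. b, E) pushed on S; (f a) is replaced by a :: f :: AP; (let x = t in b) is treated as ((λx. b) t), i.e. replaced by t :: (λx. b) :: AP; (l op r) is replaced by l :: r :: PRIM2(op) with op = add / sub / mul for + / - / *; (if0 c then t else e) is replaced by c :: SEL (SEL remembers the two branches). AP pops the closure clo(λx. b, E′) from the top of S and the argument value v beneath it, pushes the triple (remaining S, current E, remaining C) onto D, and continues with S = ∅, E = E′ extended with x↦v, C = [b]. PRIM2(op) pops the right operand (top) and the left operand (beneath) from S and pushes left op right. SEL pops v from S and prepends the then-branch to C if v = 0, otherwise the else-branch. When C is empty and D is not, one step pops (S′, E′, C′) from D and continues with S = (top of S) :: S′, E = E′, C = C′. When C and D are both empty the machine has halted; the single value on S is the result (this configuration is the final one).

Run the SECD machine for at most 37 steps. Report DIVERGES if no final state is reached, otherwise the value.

Answer: 0

Execution trace:
0. ⟨S=∅; E=∅; C=[((λz. z) ((3 - 4) - (if0 3 then 7 else -1)))]; D=∅⟩
1. ⟨S=∅; E=∅; C=[((3 - 4) - (if0 3 then 7 else -1)) :: (λz. z) :: AP]; D=∅⟩
2. ⟨S=∅; E=∅; C=[(3 - 4) :: (if0 3 then 7 else -1) :: PRIM2(sub) :: (λz. z) :: AP]; D=∅⟩
3. ⟨S=∅; E=∅; C=[3 :: 4 :: PRIM2(sub) :: (if0 3 then 7 else -1) :: PRIM2(sub) :: (λz. z) :: AP]; D=∅⟩
4. ⟨S=[3]; E=∅; C=[4 :: PRIM2(sub) :: (if0 3 then 7 else -1) :: PRIM2(sub) :: (λz. z) :: AP]; D=∅⟩
5. ⟨S=[4 :: 3]; E=∅; C=[PRIM2(sub) :: (if0 3 then 7 else -1) :: PRIM2(sub) :: (λz. z) :: AP]; D=∅⟩
6. ⟨S=[-1]; E=∅; C=[(if0 3 then 7 else -1) :: PRIM2(sub) :: (λz. z) :: AP]; D=∅⟩
7. ⟨S=[-1]; E=∅; C=[3 :: SEL :: PRIM2(sub) :: (λz. z) :: AP]; D=∅⟩
8. ⟨S=[3 :: -1]; E=∅; C=[SEL :: PRIM2(sub) :: (λz. z) :: AP]; D=∅⟩
9. ⟨S=[-1]; E=∅; C=[-1 :: PRIM2(sub) :: (λz. z) :: AP]; D=∅⟩
10. ⟨S=[-1 :: -1]; E=∅; C=[PRIM2(sub) :: (λz. z) :: AP]; D=∅⟩
11. ⟨S=[0]; E=∅; C=[(λz. z) :: AP]; D=∅⟩
12. ⟨S=[clo(λz. z, ∅) :: 0]; E=∅; C=[AP]; D=∅⟩
13. ⟨S=∅; E={z↦0}; C=[z]; D=[(∅, ∅, ∅)]⟩
14. ⟨S=[0]; E={z↦0}; C=∅; D=[(∅, ∅, ∅)]⟩
15. ⟨S=[0]; E=∅; C=∅; D=∅⟩
→ final value 0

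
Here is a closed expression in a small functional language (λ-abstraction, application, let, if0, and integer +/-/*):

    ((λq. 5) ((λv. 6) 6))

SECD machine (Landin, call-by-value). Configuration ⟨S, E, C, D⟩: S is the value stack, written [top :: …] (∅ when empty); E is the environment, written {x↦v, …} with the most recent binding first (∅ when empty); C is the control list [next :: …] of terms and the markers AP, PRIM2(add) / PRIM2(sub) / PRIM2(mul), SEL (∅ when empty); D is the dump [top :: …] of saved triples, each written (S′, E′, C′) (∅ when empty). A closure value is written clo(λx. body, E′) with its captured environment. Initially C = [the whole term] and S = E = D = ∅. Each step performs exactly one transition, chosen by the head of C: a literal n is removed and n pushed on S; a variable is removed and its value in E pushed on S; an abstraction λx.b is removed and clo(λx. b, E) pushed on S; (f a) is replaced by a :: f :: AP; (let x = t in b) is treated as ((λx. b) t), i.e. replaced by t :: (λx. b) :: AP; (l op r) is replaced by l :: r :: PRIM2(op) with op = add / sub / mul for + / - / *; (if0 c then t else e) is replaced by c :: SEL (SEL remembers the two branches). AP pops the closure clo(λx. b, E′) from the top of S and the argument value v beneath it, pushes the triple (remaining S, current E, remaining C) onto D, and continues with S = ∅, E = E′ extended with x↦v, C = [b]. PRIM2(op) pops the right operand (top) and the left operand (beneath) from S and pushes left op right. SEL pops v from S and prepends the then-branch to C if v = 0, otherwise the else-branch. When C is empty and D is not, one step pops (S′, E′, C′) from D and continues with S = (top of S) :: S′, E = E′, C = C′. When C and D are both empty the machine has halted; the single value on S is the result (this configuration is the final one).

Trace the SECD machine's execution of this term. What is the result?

Answer: 5

Derivation:
t=0: [S=∅ | E=∅ | C=[((λq. 5) ((λv. 6) 6))] | D=∅]
t=1: [S=∅ | E=∅ | C=[((λv. 6) 6) :: (λq. 5) :: AP] | D=∅]
t=2: [S=∅ | E=∅ | C=[6 :: (λv. 6) :: AP :: (λq. 5) :: AP] | D=∅]
t=3: [S=[6] | E=∅ | C=[(λv. 6) :: AP :: (λq. 5) :: AP] | D=∅]
t=4: [S=[clo(λv. 6, ∅) :: 6] | E=∅ | C=[AP :: (λq. 5) :: AP] | D=∅]
t=5: [S=∅ | E={v↦6} | C=[6] | D=[(∅, ∅, [(λq. 5) :: AP])]]
t=6: [S=[6] | E={v↦6} | C=∅ | D=[(∅, ∅, [(λq. 5) :: AP])]]
t=7: [S=[6] | E=∅ | C=[(λq. 5) :: AP] | D=∅]
t=8: [S=[clo(λq. 5, ∅) :: 6] | E=∅ | C=[AP] | D=∅]
t=9: [S=∅ | E={q↦6} | C=[5] | D=[(∅, ∅, ∅)]]
t=10: [S=[5] | E={q↦6} | C=∅ | D=[(∅, ∅, ∅)]]
t=11: [S=[5] | E=∅ | C=∅ | D=∅]
→ final value 5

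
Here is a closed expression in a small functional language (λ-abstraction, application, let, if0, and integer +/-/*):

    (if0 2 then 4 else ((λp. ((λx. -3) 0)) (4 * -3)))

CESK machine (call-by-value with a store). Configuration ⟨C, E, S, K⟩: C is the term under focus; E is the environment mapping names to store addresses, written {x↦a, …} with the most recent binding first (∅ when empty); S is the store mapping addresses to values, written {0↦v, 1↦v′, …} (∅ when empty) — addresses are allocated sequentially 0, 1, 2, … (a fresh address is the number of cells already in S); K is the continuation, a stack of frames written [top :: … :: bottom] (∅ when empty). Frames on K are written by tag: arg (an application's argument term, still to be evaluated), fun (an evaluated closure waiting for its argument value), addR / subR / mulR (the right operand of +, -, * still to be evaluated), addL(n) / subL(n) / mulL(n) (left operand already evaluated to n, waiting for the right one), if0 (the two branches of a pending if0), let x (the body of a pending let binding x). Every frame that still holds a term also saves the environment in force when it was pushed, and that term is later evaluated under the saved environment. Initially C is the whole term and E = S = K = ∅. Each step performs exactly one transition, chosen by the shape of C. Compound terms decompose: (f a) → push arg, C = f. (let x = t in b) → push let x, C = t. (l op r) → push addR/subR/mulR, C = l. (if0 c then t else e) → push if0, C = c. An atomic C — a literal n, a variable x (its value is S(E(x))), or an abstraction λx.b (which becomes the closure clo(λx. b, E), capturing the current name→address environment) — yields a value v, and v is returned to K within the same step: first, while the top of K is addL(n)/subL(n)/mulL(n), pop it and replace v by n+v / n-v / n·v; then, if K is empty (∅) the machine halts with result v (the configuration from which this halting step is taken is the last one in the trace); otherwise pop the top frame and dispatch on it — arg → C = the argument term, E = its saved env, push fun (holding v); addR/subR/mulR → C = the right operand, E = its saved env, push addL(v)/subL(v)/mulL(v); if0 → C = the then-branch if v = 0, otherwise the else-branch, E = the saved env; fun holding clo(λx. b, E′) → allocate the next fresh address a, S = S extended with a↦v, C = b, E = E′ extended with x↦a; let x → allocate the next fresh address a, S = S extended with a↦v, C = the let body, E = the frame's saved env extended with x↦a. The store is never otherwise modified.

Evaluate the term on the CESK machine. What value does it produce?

t=0: <C=(if0 2 then 4 else ((λp. ((λx. -3) 0)) (4 * -3))), E=∅, S=∅, K=∅>
t=1: <C=2, E=∅, S=∅, K=[if0]>
t=2: <C=((λp. ((λx. -3) 0)) (4 * -3)), E=∅, S=∅, K=∅>
t=3: <C=(λp. ((λx. -3) 0)), E=∅, S=∅, K=[arg]>
t=4: <C=(4 * -3), E=∅, S=∅, K=[fun]>
t=5: <C=4, E=∅, S=∅, K=[mulR :: fun]>
t=6: <C=-3, E=∅, S=∅, K=[mulL(4) :: fun]>
t=7: <C=((λx. -3) 0), E={p↦0}, S={0↦-12}, K=∅>
t=8: <C=(λx. -3), E={p↦0}, S={0↦-12}, K=[arg]>
t=9: <C=0, E={p↦0}, S={0↦-12}, K=[fun]>
t=10: <C=-3, E={x↦1, p↦0}, S={0↦-12, 1↦0}, K=∅>
→ final value -3

Answer: -3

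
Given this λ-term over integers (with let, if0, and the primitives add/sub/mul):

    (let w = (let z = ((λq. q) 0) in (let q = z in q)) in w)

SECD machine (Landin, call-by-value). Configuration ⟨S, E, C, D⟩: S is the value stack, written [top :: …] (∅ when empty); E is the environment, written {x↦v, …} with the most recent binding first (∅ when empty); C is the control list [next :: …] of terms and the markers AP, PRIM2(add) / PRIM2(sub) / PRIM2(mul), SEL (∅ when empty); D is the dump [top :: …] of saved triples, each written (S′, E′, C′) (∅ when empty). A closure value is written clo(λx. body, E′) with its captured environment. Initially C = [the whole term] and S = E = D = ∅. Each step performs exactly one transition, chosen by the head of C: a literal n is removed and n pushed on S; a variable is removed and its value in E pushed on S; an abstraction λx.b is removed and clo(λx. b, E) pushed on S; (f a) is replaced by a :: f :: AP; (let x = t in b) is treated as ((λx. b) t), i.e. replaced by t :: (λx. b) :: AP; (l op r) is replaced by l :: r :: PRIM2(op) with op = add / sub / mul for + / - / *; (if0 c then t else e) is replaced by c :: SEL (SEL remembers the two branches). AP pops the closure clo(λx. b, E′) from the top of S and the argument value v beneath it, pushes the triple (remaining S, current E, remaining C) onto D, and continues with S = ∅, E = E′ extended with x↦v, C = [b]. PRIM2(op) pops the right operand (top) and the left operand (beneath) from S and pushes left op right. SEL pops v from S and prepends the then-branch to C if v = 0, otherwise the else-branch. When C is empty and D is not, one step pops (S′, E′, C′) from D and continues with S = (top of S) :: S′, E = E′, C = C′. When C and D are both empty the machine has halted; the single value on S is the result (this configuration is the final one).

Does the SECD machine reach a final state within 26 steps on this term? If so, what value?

Answer: 0

Machine steps:
[0] [S=∅ | E=∅ | C=[(let w = (let z = ((λq. q) 0) in (let q = z in q)) in w)] | D=∅]
[1] [S=∅ | E=∅ | C=[(let z = ((λq. q) 0) in (let q = z in q)) :: (λw. w) :: AP] | D=∅]
[2] [S=∅ | E=∅ | C=[((λq. q) 0) :: (λz. (let q = z in q)) :: AP :: (λw. w) :: AP] | D=∅]
[3] [S=∅ | E=∅ | C=[0 :: (λq. q) :: AP :: (λz. (let q = z in q)) :: AP :: (λw. w) :: AP] | D=∅]
[4] [S=[0] | E=∅ | C=[(λq. q) :: AP :: (λz. (let q = z in q)) :: AP :: (λw. w) :: AP] | D=∅]
[5] [S=[clo(λq. q, ∅) :: 0] | E=∅ | C=[AP :: (λz. (let q = z in q)) :: AP :: (λw. w) :: AP] | D=∅]
[6] [S=∅ | E={q↦0} | C=[q] | D=[(∅, ∅, [(λz. (let q = z in q)) :: AP :: (λw. w) :: AP])]]
[7] [S=[0] | E={q↦0} | C=∅ | D=[(∅, ∅, [(λz. (let q = z in q)) :: AP :: (λw. w) :: AP])]]
[8] [S=[0] | E=∅ | C=[(λz. (let q = z in q)) :: AP :: (λw. w) :: AP] | D=∅]
[9] [S=[clo(λz. (let q = z in q), ∅) :: 0] | E=∅ | C=[AP :: (λw. w) :: AP] | D=∅]
[10] [S=∅ | E={z↦0} | C=[(let q = z in q)] | D=[(∅, ∅, [(λw. w) :: AP])]]
[11] [S=∅ | E={z↦0} | C=[z :: (λq. q) :: AP] | D=[(∅, ∅, [(λw. w) :: AP])]]
[12] [S=[0] | E={z↦0} | C=[(λq. q) :: AP] | D=[(∅, ∅, [(λw. w) :: AP])]]
[13] [S=[clo(λq. q, {z↦0}) :: 0] | E={z↦0} | C=[AP] | D=[(∅, ∅, [(λw. w) :: AP])]]
[14] [S=∅ | E={q↦0, z↦0} | C=[q] | D=[(∅, {z↦0}, ∅) :: (∅, ∅, [(λw. w) :: AP])]]
[15] [S=[0] | E={q↦0, z↦0} | C=∅ | D=[(∅, {z↦0}, ∅) :: (∅, ∅, [(λw. w) :: AP])]]
[16] [S=[0] | E={z↦0} | C=∅ | D=[(∅, ∅, [(λw. w) :: AP])]]
[17] [S=[0] | E=∅ | C=[(λw. w) :: AP] | D=∅]
[18] [S=[clo(λw. w, ∅) :: 0] | E=∅ | C=[AP] | D=∅]
[19] [S=∅ | E={w↦0} | C=[w] | D=[(∅, ∅, ∅)]]
[20] [S=[0] | E={w↦0} | C=∅ | D=[(∅, ∅, ∅)]]
[21] [S=[0] | E=∅ | C=∅ | D=∅]
→ final value 0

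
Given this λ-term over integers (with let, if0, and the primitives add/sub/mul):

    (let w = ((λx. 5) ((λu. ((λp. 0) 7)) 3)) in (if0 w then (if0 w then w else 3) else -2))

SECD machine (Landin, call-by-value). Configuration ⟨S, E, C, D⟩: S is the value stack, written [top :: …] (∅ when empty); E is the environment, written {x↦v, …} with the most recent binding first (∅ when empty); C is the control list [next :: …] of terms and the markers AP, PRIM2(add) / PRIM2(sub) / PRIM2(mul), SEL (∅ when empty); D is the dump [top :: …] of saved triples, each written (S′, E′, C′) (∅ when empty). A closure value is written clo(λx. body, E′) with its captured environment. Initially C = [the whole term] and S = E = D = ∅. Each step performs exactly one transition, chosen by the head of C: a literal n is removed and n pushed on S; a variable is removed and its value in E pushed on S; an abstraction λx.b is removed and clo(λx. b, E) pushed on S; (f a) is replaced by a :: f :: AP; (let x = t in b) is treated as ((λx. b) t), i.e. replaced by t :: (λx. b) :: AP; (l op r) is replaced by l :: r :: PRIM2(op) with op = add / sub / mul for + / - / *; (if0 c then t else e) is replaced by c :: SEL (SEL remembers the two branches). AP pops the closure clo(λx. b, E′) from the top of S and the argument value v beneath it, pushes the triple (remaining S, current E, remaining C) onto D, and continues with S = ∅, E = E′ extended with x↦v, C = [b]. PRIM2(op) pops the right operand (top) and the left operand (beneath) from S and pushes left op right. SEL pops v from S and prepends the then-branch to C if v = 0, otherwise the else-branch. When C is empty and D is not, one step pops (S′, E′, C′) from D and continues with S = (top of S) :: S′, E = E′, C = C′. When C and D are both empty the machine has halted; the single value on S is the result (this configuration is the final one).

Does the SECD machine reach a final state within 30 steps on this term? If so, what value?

Answer: -2

Derivation:
[0] [S=∅ | E=∅ | C=[(let w = ((λx. 5) ((λu. ((λp. 0) 7)) 3)) in (if0 w then (if0 w then w else 3) else -2))] | D=∅]
[1] [S=∅ | E=∅ | C=[((λx. 5) ((λu. ((λp. 0) 7)) 3)) :: (λw. (if0 w then (if0 w then w else 3) else -2)) :: AP] | D=∅]
[2] [S=∅ | E=∅ | C=[((λu. ((λp. 0) 7)) 3) :: (λx. 5) :: AP :: (λw. (if0 w then (if0 w then w else 3) else -2)) :: AP] | D=∅]
[3] [S=∅ | E=∅ | C=[3 :: (λu. ((λp. 0) 7)) :: AP :: (λx. 5) :: AP :: (λw. (if0 w then (if0 w then w else 3) else -2)) :: AP] | D=∅]
[4] [S=[3] | E=∅ | C=[(λu. ((λp. 0) 7)) :: AP :: (λx. 5) :: AP :: (λw. (if0 w then (if0 w then w else 3) else -2)) :: AP] | D=∅]
[5] [S=[clo(λu. ((λp. 0) 7), ∅) :: 3] | E=∅ | C=[AP :: (λx. 5) :: AP :: (λw. (if0 w then (if0 w then w else 3) else -2)) :: AP] | D=∅]
[6] [S=∅ | E={u↦3} | C=[((λp. 0) 7)] | D=[(∅, ∅, [(λx. 5) :: AP :: (λw. (if0 w then (if0 w then w else 3) else -2)) :: AP])]]
[7] [S=∅ | E={u↦3} | C=[7 :: (λp. 0) :: AP] | D=[(∅, ∅, [(λx. 5) :: AP :: (λw. (if0 w then (if0 w then w else 3) else -2)) :: AP])]]
[8] [S=[7] | E={u↦3} | C=[(λp. 0) :: AP] | D=[(∅, ∅, [(λx. 5) :: AP :: (λw. (if0 w then (if0 w then w else 3) else -2)) :: AP])]]
[9] [S=[clo(λp. 0, {u↦3}) :: 7] | E={u↦3} | C=[AP] | D=[(∅, ∅, [(λx. 5) :: AP :: (λw. (if0 w then (if0 w then w else 3) else -2)) :: AP])]]
[10] [S=∅ | E={p↦7, u↦3} | C=[0] | D=[(∅, {u↦3}, ∅) :: (∅, ∅, [(λx. 5) :: AP :: (λw. (if0 w then (if0 w then w else 3) else -2)) :: AP])]]
[11] [S=[0] | E={p↦7, u↦3} | C=∅ | D=[(∅, {u↦3}, ∅) :: (∅, ∅, [(λx. 5) :: AP :: (λw. (if0 w then (if0 w then w else 3) else -2)) :: AP])]]
[12] [S=[0] | E={u↦3} | C=∅ | D=[(∅, ∅, [(λx. 5) :: AP :: (λw. (if0 w then (if0 w then w else 3) else -2)) :: AP])]]
[13] [S=[0] | E=∅ | C=[(λx. 5) :: AP :: (λw. (if0 w then (if0 w then w else 3) else -2)) :: AP] | D=∅]
[14] [S=[clo(λx. 5, ∅) :: 0] | E=∅ | C=[AP :: (λw. (if0 w then (if0 w then w else 3) else -2)) :: AP] | D=∅]
[15] [S=∅ | E={x↦0} | C=[5] | D=[(∅, ∅, [(λw. (if0 w then (if0 w then w else 3) else -2)) :: AP])]]
[16] [S=[5] | E={x↦0} | C=∅ | D=[(∅, ∅, [(λw. (if0 w then (if0 w then w else 3) else -2)) :: AP])]]
[17] [S=[5] | E=∅ | C=[(λw. (if0 w then (if0 w then w else 3) else -2)) :: AP] | D=∅]
[18] [S=[clo(λw. (if0 w then (if0 w then w else 3) else -2), ∅) :: 5] | E=∅ | C=[AP] | D=∅]
[19] [S=∅ | E={w↦5} | C=[(if0 w then (if0 w then w else 3) else -2)] | D=[(∅, ∅, ∅)]]
[20] [S=∅ | E={w↦5} | C=[w :: SEL] | D=[(∅, ∅, ∅)]]
[21] [S=[5] | E={w↦5} | C=[SEL] | D=[(∅, ∅, ∅)]]
[22] [S=∅ | E={w↦5} | C=[-2] | D=[(∅, ∅, ∅)]]
[23] [S=[-2] | E={w↦5} | C=∅ | D=[(∅, ∅, ∅)]]
[24] [S=[-2] | E=∅ | C=∅ | D=∅]
→ final value -2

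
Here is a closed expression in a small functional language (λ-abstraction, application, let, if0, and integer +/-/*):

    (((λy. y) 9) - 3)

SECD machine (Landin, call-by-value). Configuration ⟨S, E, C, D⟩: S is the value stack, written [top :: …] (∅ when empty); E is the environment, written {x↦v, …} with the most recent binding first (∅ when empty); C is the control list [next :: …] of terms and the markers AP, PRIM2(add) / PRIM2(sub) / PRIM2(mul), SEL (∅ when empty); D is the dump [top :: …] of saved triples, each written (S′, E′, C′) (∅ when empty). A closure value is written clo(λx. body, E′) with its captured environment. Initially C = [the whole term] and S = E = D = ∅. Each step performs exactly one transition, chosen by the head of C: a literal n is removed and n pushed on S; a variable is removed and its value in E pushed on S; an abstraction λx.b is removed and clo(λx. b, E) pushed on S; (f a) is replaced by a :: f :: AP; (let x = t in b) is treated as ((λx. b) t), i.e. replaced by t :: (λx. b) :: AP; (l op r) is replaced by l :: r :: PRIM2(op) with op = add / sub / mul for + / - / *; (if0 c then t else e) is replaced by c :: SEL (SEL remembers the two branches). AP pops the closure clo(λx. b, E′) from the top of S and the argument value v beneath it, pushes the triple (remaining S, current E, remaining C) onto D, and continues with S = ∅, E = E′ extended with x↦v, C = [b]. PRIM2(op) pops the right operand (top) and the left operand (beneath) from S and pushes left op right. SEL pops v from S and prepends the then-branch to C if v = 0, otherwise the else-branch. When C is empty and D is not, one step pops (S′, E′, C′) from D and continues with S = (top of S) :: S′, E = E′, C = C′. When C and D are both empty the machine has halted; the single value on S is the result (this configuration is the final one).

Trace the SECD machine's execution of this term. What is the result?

Answer: 6

Machine steps:
t=0: <S=∅, E=∅, C=[(((λy. y) 9) - 3)], D=∅>
t=1: <S=∅, E=∅, C=[((λy. y) 9) :: 3 :: PRIM2(sub)], D=∅>
t=2: <S=∅, E=∅, C=[9 :: (λy. y) :: AP :: 3 :: PRIM2(sub)], D=∅>
t=3: <S=[9], E=∅, C=[(λy. y) :: AP :: 3 :: PRIM2(sub)], D=∅>
t=4: <S=[clo(λy. y, ∅) :: 9], E=∅, C=[AP :: 3 :: PRIM2(sub)], D=∅>
t=5: <S=∅, E={y↦9}, C=[y], D=[(∅, ∅, [3 :: PRIM2(sub)])]>
t=6: <S=[9], E={y↦9}, C=∅, D=[(∅, ∅, [3 :: PRIM2(sub)])]>
t=7: <S=[9], E=∅, C=[3 :: PRIM2(sub)], D=∅>
t=8: <S=[3 :: 9], E=∅, C=[PRIM2(sub)], D=∅>
t=9: <S=[6], E=∅, C=∅, D=∅>
→ final value 6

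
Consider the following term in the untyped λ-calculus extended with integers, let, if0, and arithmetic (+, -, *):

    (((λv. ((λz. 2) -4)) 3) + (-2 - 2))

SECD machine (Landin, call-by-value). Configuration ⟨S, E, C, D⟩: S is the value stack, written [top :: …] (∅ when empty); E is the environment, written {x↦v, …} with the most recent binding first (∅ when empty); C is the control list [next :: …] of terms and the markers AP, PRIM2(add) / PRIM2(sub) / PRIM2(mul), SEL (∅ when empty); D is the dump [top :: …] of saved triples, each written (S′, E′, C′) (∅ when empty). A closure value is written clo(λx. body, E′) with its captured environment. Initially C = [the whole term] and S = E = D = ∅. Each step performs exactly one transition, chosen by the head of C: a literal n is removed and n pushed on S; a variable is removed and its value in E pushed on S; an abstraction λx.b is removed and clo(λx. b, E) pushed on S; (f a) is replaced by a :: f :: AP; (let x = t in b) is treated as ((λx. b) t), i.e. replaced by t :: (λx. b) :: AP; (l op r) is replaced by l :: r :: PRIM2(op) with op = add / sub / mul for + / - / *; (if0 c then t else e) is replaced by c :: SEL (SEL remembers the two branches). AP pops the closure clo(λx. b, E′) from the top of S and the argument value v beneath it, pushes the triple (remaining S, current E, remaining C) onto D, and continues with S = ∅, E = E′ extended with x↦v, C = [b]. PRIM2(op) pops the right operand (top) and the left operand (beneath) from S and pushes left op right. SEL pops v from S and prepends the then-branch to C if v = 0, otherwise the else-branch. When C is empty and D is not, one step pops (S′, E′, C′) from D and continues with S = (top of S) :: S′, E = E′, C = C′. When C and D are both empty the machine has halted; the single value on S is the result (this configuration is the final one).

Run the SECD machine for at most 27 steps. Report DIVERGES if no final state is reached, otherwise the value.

Answer: -2

Execution trace:
step 0: <S=∅, E=∅, C=[(((λv. ((λz. 2) -4)) 3) + (-2 - 2))], D=∅>
step 1: <S=∅, E=∅, C=[((λv. ((λz. 2) -4)) 3) :: (-2 - 2) :: PRIM2(add)], D=∅>
step 2: <S=∅, E=∅, C=[3 :: (λv. ((λz. 2) -4)) :: AP :: (-2 - 2) :: PRIM2(add)], D=∅>
step 3: <S=[3], E=∅, C=[(λv. ((λz. 2) -4)) :: AP :: (-2 - 2) :: PRIM2(add)], D=∅>
step 4: <S=[clo(λv. ((λz. 2) -4), ∅) :: 3], E=∅, C=[AP :: (-2 - 2) :: PRIM2(add)], D=∅>
step 5: <S=∅, E={v↦3}, C=[((λz. 2) -4)], D=[(∅, ∅, [(-2 - 2) :: PRIM2(add)])]>
step 6: <S=∅, E={v↦3}, C=[-4 :: (λz. 2) :: AP], D=[(∅, ∅, [(-2 - 2) :: PRIM2(add)])]>
step 7: <S=[-4], E={v↦3}, C=[(λz. 2) :: AP], D=[(∅, ∅, [(-2 - 2) :: PRIM2(add)])]>
step 8: <S=[clo(λz. 2, {v↦3}) :: -4], E={v↦3}, C=[AP], D=[(∅, ∅, [(-2 - 2) :: PRIM2(add)])]>
step 9: <S=∅, E={z↦-4, v↦3}, C=[2], D=[(∅, {v↦3}, ∅) :: (∅, ∅, [(-2 - 2) :: PRIM2(add)])]>
step 10: <S=[2], E={z↦-4, v↦3}, C=∅, D=[(∅, {v↦3}, ∅) :: (∅, ∅, [(-2 - 2) :: PRIM2(add)])]>
step 11: <S=[2], E={v↦3}, C=∅, D=[(∅, ∅, [(-2 - 2) :: PRIM2(add)])]>
step 12: <S=[2], E=∅, C=[(-2 - 2) :: PRIM2(add)], D=∅>
step 13: <S=[2], E=∅, C=[-2 :: 2 :: PRIM2(sub) :: PRIM2(add)], D=∅>
step 14: <S=[-2 :: 2], E=∅, C=[2 :: PRIM2(sub) :: PRIM2(add)], D=∅>
step 15: <S=[2 :: -2 :: 2], E=∅, C=[PRIM2(sub) :: PRIM2(add)], D=∅>
step 16: <S=[-4 :: 2], E=∅, C=[PRIM2(add)], D=∅>
step 17: <S=[-2], E=∅, C=∅, D=∅>
→ final value -2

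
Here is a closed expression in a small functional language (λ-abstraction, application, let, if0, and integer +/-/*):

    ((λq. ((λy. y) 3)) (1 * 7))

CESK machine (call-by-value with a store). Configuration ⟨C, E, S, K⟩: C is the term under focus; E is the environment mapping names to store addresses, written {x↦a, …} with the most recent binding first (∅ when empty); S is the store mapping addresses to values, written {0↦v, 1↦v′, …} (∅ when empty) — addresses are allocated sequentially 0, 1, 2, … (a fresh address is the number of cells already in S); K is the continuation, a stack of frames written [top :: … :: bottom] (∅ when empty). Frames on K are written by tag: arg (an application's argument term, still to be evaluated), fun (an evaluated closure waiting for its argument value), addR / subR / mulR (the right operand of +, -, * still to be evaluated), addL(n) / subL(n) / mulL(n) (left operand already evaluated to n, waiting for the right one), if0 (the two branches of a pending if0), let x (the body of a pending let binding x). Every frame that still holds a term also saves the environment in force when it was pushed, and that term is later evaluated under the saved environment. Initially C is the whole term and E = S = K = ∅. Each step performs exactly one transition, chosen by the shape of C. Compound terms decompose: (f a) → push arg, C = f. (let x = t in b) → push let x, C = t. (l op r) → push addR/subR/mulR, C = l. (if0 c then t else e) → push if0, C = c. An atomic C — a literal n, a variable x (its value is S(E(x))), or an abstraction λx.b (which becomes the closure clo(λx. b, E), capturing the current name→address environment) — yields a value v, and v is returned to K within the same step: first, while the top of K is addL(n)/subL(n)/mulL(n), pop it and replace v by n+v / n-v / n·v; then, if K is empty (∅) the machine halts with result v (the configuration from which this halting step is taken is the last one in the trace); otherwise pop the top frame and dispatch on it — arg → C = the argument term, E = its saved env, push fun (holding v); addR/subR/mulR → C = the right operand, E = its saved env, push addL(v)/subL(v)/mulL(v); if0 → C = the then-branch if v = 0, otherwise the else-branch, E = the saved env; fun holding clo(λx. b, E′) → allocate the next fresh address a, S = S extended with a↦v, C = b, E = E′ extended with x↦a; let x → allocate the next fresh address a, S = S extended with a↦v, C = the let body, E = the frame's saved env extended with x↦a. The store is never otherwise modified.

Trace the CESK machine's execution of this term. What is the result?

0. [C=((λq. ((λy. y) 3)) (1 * 7)) | E=∅ | S=∅ | K=∅]
1. [C=(λq. ((λy. y) 3)) | E=∅ | S=∅ | K=[arg]]
2. [C=(1 * 7) | E=∅ | S=∅ | K=[fun]]
3. [C=1 | E=∅ | S=∅ | K=[mulR :: fun]]
4. [C=7 | E=∅ | S=∅ | K=[mulL(1) :: fun]]
5. [C=((λy. y) 3) | E={q↦0} | S={0↦7} | K=∅]
6. [C=(λy. y) | E={q↦0} | S={0↦7} | K=[arg]]
7. [C=3 | E={q↦0} | S={0↦7} | K=[fun]]
8. [C=y | E={y↦1, q↦0} | S={0↦7, 1↦3} | K=∅]
→ final value 3

Answer: 3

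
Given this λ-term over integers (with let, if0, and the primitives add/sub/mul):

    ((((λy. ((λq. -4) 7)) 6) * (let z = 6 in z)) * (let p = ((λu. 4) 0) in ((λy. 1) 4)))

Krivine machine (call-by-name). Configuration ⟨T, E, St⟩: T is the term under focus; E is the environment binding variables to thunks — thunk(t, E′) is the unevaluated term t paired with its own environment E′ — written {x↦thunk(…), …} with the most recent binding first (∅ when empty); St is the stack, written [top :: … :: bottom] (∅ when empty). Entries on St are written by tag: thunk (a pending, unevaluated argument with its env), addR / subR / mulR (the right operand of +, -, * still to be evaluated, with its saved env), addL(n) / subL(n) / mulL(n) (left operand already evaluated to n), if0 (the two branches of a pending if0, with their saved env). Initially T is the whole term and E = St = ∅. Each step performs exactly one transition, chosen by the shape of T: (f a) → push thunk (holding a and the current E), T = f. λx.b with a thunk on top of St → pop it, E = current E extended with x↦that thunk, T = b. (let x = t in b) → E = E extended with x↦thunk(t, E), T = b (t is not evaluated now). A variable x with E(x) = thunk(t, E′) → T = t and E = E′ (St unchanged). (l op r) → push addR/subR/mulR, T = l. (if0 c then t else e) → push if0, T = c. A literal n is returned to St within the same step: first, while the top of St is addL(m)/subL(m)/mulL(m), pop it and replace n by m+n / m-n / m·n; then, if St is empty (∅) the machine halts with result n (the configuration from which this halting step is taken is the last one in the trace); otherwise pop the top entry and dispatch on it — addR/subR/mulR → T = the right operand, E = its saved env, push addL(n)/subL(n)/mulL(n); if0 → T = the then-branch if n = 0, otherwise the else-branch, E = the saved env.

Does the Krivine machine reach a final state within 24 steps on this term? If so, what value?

Answer: -24

Machine steps:
[0] ⟨T=((((λy. ((λq. -4) 7)) 6) * (let z = 6 in z)) * (let p = ((λu. 4) 0) in ((λy. 1) 4))); E=∅; St=∅⟩
[1] ⟨T=(((λy. ((λq. -4) 7)) 6) * (let z = 6 in z)); E=∅; St=[mulR]⟩
[2] ⟨T=((λy. ((λq. -4) 7)) 6); E=∅; St=[mulR :: mulR]⟩
[3] ⟨T=(λy. ((λq. -4) 7)); E=∅; St=[thunk :: mulR :: mulR]⟩
[4] ⟨T=((λq. -4) 7); E={y↦thunk(6, ∅)}; St=[mulR :: mulR]⟩
[5] ⟨T=(λq. -4); E={y↦thunk(6, ∅)}; St=[thunk :: mulR :: mulR]⟩
[6] ⟨T=-4; E={q↦thunk(7, {y↦thunk(6, ∅)}), y↦thunk(6, ∅)}; St=[mulR :: mulR]⟩
[7] ⟨T=(let z = 6 in z); E=∅; St=[mulL(-4) :: mulR]⟩
[8] ⟨T=z; E={z↦thunk(6, ∅)}; St=[mulL(-4) :: mulR]⟩
[9] ⟨T=6; E=∅; St=[mulL(-4) :: mulR]⟩
[10] ⟨T=(let p = ((λu. 4) 0) in ((λy. 1) 4)); E=∅; St=[mulL(-24)]⟩
[11] ⟨T=((λy. 1) 4); E={p↦thunk(((λu. 4) 0), ∅)}; St=[mulL(-24)]⟩
[12] ⟨T=(λy. 1); E={p↦thunk(((λu. 4) 0), ∅)}; St=[thunk :: mulL(-24)]⟩
[13] ⟨T=1; E={y↦thunk(4, {p↦thunk(((λu. 4) 0), ∅)}), p↦thunk(((λu. 4) 0), ∅)}; St=[mulL(-24)]⟩
→ final value -24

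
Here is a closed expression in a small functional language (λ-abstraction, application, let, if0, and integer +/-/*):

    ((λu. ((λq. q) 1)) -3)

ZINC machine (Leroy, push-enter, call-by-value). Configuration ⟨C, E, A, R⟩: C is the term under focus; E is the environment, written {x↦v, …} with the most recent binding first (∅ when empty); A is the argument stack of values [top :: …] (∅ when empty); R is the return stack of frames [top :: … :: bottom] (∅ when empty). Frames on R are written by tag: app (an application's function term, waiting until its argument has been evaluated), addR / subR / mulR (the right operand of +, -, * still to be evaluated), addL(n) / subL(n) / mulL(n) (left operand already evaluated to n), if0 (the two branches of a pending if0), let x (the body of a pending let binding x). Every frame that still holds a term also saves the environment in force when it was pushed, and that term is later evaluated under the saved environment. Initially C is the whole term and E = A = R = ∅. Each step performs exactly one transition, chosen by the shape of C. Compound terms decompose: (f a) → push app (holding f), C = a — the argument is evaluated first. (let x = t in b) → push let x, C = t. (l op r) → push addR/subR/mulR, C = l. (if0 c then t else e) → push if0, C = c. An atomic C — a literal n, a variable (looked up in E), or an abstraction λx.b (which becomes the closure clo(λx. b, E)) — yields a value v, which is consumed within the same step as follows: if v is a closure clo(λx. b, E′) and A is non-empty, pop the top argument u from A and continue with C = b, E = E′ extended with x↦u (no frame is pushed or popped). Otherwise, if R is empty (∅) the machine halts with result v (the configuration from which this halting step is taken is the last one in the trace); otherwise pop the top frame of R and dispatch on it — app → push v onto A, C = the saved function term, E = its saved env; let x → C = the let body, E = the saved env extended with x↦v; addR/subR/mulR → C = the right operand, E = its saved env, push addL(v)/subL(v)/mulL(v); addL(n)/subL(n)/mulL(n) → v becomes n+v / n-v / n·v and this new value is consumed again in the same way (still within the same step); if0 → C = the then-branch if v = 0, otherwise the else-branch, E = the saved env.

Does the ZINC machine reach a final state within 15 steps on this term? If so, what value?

Answer: 1

Execution trace:
step 0: <C=((λu. ((λq. q) 1)) -3), E=∅, A=∅, R=∅>
step 1: <C=-3, E=∅, A=∅, R=[app]>
step 2: <C=(λu. ((λq. q) 1)), E=∅, A=[-3], R=∅>
step 3: <C=((λq. q) 1), E={u↦-3}, A=∅, R=∅>
step 4: <C=1, E={u↦-3}, A=∅, R=[app]>
step 5: <C=(λq. q), E={u↦-3}, A=[1], R=∅>
step 6: <C=q, E={q↦1, u↦-3}, A=∅, R=∅>
→ final value 1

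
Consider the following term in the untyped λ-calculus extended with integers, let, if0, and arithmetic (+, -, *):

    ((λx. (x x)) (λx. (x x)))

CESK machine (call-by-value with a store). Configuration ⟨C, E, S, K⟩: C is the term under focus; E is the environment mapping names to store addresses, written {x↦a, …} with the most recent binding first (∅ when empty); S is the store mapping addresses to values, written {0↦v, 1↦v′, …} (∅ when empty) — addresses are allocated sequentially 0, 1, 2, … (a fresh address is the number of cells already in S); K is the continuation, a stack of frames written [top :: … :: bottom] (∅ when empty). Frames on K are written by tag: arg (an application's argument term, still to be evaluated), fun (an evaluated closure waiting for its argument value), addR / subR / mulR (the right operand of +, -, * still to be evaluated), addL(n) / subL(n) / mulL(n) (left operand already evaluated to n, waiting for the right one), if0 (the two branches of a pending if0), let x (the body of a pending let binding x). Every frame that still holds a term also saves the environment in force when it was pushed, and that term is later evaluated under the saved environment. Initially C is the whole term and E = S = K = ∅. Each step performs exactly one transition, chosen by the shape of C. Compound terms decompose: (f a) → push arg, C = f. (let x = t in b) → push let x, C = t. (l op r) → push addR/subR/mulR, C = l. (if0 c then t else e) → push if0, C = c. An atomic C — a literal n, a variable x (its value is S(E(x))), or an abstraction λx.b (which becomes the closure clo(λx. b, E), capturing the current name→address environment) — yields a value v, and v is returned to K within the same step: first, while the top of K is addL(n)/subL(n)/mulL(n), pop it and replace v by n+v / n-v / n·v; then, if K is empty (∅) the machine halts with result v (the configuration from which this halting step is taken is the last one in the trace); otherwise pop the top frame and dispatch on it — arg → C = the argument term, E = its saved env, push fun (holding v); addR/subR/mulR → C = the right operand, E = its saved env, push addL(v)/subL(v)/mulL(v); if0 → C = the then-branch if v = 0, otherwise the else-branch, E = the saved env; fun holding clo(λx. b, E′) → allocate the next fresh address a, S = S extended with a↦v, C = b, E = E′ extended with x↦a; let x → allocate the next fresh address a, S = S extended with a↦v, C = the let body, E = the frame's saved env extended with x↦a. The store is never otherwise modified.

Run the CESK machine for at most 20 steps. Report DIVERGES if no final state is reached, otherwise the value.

[0] ⟨C=((λx. (x x)) (λx. (x x))); E=∅; S=∅; K=∅⟩
[1] ⟨C=(λx. (x x)); E=∅; S=∅; K=[arg]⟩
[2] ⟨C=(λx. (x x)); E=∅; S=∅; K=[fun]⟩
[3] ⟨C=(x x); E={x↦0}; S={0↦clo(λx. (x x), ∅)}; K=∅⟩
[4] ⟨C=x; E={x↦0}; S={0↦clo(λx. (x x), ∅)}; K=[arg]⟩
[5] ⟨C=x; E={x↦0}; S={0↦clo(λx. (x x), ∅)}; K=[fun]⟩
[6] ⟨C=(x x); E={x↦1}; S={0↦clo(λx. (x x), ∅), 1↦clo(λx. (x x), ∅)}; K=∅⟩
[7] ⟨C=x; E={x↦1}; S={0↦clo(λx. (x x), ∅), 1↦clo(λx. (x x), ∅)}; K=[arg]⟩
[8] ⟨C=x; E={x↦1}; S={0↦clo(λx. (x x), ∅), 1↦clo(λx. (x x), ∅)}; K=[fun]⟩
[9] ⟨C=(x x); E={x↦2}; S={0↦clo(λx. (x x), ∅), 1↦clo(λx. (x x), ∅), 2↦clo(λx. (x x), ∅)}; K=∅⟩
[10] ⟨C=x; E={x↦2}; S={0↦clo(λx. (x x), ∅), 1↦clo(λx. (x x), ∅), 2↦clo(λx. (x x), ∅)}; K=[arg]⟩
[11] ⟨C=x; E={x↦2}; S={0↦clo(λx. (x x), ∅), 1↦clo(λx. (x x), ∅), 2↦clo(λx. (x x), ∅)}; K=[fun]⟩
[12] ⟨C=(x x); E={x↦3}; S={0↦clo(λx. (x x), ∅), 1↦clo(λx. (x x), ∅), 2↦clo(λx. (x x), ∅), 3↦clo(λx. (x x), ∅)}; K=∅⟩
[13] ⟨C=x; E={x↦3}; S={0↦clo(λx. (x x), ∅), 1↦clo(λx. (x x), ∅), 2↦clo(λx. (x x), ∅), 3↦clo(λx. (x x), ∅)}; K=[arg]⟩
[14] ⟨C=x; E={x↦3}; S={0↦clo(λx. (x x), ∅), 1↦clo(λx. (x x), ∅), 2↦clo(λx. (x x), ∅), 3↦clo(λx. (x x), ∅)}; K=[fun]⟩
[15] ⟨C=(x x); E={x↦4}; S={0↦clo(λx. (x x), ∅), 1↦clo(λx. (x x), ∅), 2↦clo(λx. (x x), ∅), 3↦clo(λx. (x x), ∅), 4↦clo(λx. (x x), ∅)}; K=∅⟩
[16] ⟨C=x; E={x↦4}; S={0↦clo(λx. (x x), ∅), 1↦clo(λx. (x x), ∅), 2↦clo(λx. (x x), ∅), 3↦clo(λx. (x x), ∅), 4↦clo(λx. (x x), ∅)}; K=[arg]⟩
[17] ⟨C=x; E={x↦4}; S={0↦clo(λx. (x x), ∅), 1↦clo(λx. (x x), ∅), 2↦clo(λx. (x x), ∅), 3↦clo(λx. (x x), ∅), 4↦clo(λx. (x x), ∅)}; K=[fun]⟩
[18] ⟨C=(x x); E={x↦5}; S={0↦clo(λx. (x x), ∅), 1↦clo(λx. (x x), ∅), 2↦clo(λx. (x x), ∅), 3↦clo(λx. (x x), ∅), 4↦clo(λx. (x x), ∅), 5↦clo(λx. (x x), ∅)}; K=∅⟩
[19] ⟨C=x; E={x↦5}; S={0↦clo(λx. (x x), ∅), 1↦clo(λx. (x x), ∅), 2↦clo(λx. (x x), ∅), 3↦clo(λx. (x x), ∅), 4↦clo(λx. (x x), ∅), 5↦clo(λx. (x x), ∅)}; K=[arg]⟩
[20] ⟨C=x; E={x↦5}; S={0↦clo(λx. (x x), ∅), 1↦clo(λx. (x x), ∅), 2↦clo(λx. (x x), ∅), 3↦clo(λx. (x x), ∅), 4↦clo(λx. (x x), ∅), 5↦clo(λx. (x x), ∅)}; K=[fun]⟩
→ 20 transitions taken and the configuration is still not final: no result within 20 steps

Answer: DIVERGES (no final state within 20 steps)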